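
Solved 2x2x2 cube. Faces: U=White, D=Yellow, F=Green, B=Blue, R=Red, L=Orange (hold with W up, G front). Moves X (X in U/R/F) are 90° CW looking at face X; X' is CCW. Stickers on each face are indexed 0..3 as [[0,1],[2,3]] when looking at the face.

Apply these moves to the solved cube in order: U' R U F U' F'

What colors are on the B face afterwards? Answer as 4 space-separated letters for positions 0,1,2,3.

After move 1 (U'): U=WWWW F=OOGG R=GGRR B=RRBB L=BBOO
After move 2 (R): R=RGRG U=WOWG F=OYGY D=YBYR B=WRWB
After move 3 (U): U=WWGO F=RGGY R=WRRG B=BBWB L=OYOO
After move 4 (F): F=GRYG U=WWOY R=GROG D=RWYR L=OYOB
After move 5 (U'): U=WYWO F=OYYG R=GROG B=GRWB L=BBOB
After move 6 (F'): F=YGOY U=WYGO R=WRRG D=BBYR L=BOOW
Query: B face = GRWB

Answer: G R W B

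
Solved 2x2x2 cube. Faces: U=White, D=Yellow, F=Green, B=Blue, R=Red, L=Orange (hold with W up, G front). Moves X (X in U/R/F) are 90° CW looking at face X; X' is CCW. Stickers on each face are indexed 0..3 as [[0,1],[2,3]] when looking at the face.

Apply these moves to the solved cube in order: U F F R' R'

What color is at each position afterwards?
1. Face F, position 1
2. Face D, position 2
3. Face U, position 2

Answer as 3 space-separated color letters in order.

Answer: B Y Y

Derivation:
After move 1 (U): U=WWWW F=RRGG R=BBRR B=OOBB L=GGOO
After move 2 (F): F=GRGR U=WWOG R=WBWR D=RBYY L=GYOY
After move 3 (F): F=GGRR U=WWYY R=OBGR D=WWYY L=GROB
After move 4 (R'): R=BROG U=WBYO F=GWRY D=WGYR B=YOWB
After move 5 (R'): R=RGBO U=WWYY F=GBRO D=WWYY B=ROGB
Query 1: F[1] = B
Query 2: D[2] = Y
Query 3: U[2] = Y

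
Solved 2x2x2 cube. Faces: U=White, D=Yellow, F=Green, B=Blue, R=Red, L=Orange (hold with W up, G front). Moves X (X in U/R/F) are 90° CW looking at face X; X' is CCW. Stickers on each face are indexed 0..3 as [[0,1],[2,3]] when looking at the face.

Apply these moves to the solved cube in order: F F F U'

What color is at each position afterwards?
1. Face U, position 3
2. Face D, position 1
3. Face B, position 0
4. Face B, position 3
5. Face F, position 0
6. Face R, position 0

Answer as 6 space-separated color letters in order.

Answer: R O Y B O G

Derivation:
After move 1 (F): F=GGGG U=WWOO R=WRWR D=RRYY L=OYOY
After move 2 (F): F=GGGG U=WWYY R=OROR D=WWYY L=OROR
After move 3 (F): F=GGGG U=WWRR R=YRYR D=OOYY L=OWOW
After move 4 (U'): U=WRWR F=OWGG R=GGYR B=YRBB L=BBOW
Query 1: U[3] = R
Query 2: D[1] = O
Query 3: B[0] = Y
Query 4: B[3] = B
Query 5: F[0] = O
Query 6: R[0] = G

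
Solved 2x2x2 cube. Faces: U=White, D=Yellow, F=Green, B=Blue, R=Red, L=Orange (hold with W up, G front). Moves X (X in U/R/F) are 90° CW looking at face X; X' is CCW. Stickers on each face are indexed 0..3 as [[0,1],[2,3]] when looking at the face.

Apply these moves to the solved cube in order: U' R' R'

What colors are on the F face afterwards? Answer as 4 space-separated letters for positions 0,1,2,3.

Answer: O B G R

Derivation:
After move 1 (U'): U=WWWW F=OOGG R=GGRR B=RRBB L=BBOO
After move 2 (R'): R=GRGR U=WBWR F=OWGW D=YOYG B=YRYB
After move 3 (R'): R=RRGG U=WYWY F=OBGR D=YWYW B=GROB
Query: F face = OBGR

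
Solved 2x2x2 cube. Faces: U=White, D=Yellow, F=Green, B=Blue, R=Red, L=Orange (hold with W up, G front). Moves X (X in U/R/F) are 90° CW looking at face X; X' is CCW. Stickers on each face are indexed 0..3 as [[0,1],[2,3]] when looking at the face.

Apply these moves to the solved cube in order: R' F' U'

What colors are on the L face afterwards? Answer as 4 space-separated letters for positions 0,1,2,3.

After move 1 (R'): R=RRRR U=WBWB F=GWGW D=YGYG B=YBYB
After move 2 (F'): F=WWGG U=WBRR R=GRYR D=OOYG L=OBOW
After move 3 (U'): U=BRWR F=OBGG R=WWYR B=GRYB L=YBOW
Query: L face = YBOW

Answer: Y B O W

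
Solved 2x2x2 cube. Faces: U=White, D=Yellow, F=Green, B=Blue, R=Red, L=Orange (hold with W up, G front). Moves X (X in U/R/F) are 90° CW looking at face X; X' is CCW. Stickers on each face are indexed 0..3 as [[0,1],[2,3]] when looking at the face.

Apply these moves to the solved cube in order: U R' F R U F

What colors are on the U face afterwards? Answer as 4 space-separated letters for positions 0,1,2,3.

After move 1 (U): U=WWWW F=RRGG R=BBRR B=OOBB L=GGOO
After move 2 (R'): R=BRBR U=WBWO F=RWGW D=YRYG B=YOYB
After move 3 (F): F=GRWW U=WBOG R=WROR D=BBYG L=GYOR
After move 4 (R): R=OWRR U=WROW F=GBWG D=BYYY B=GOBB
After move 5 (U): U=OWWR F=OWWG R=GORR B=GYBB L=GBOR
After move 6 (F): F=WOGW U=OWRB R=WORR D=RGYY L=GBOY
Query: U face = OWRB

Answer: O W R B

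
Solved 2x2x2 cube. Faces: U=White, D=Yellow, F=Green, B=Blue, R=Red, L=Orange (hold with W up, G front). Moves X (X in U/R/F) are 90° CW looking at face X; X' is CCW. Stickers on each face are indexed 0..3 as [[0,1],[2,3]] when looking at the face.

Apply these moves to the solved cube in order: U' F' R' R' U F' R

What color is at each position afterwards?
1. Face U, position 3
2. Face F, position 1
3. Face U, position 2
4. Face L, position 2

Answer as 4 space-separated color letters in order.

After move 1 (U'): U=WWWW F=OOGG R=GGRR B=RRBB L=BBOO
After move 2 (F'): F=OGOG U=WWGR R=YGYR D=BOYY L=BWOW
After move 3 (R'): R=GRYY U=WBGR F=OWOR D=BGYG B=YROB
After move 4 (R'): R=RYGY U=WOGY F=OBOR D=BWYR B=GRGB
After move 5 (U): U=GWYO F=RYOR R=GRGY B=BWGB L=OBOW
After move 6 (F'): F=YRRO U=GWGG R=WRBY D=BWYR L=OOOY
After move 7 (R): R=BWYR U=GRGO F=YWRR D=BGYB B=GWWB
Query 1: U[3] = O
Query 2: F[1] = W
Query 3: U[2] = G
Query 4: L[2] = O

Answer: O W G O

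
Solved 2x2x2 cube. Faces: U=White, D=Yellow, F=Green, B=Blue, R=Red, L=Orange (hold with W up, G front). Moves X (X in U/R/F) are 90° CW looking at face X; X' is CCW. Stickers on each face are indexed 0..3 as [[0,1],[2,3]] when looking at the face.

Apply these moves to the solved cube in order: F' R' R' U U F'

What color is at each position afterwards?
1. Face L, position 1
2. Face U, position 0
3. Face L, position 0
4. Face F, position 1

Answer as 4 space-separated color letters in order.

Answer: W Y R B

Derivation:
After move 1 (F'): F=GGGG U=WWRR R=YRYR D=OOYY L=OWOW
After move 2 (R'): R=RRYY U=WBRB F=GWGR D=OGYG B=YBOB
After move 3 (R'): R=RYRY U=WORY F=GBGB D=OWYR B=GBGB
After move 4 (U): U=RWYO F=RYGB R=GBRY B=OWGB L=GBOW
After move 5 (U): U=YROW F=GBGB R=OWRY B=GBGB L=RYOW
After move 6 (F'): F=BBGG U=YROR R=WWOY D=YWYR L=RWOO
Query 1: L[1] = W
Query 2: U[0] = Y
Query 3: L[0] = R
Query 4: F[1] = B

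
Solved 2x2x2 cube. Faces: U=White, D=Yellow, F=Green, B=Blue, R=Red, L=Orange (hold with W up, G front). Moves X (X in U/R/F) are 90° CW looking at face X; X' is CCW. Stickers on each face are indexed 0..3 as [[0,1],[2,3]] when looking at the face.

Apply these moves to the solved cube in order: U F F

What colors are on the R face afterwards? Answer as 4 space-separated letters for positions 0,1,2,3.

Answer: O B G R

Derivation:
After move 1 (U): U=WWWW F=RRGG R=BBRR B=OOBB L=GGOO
After move 2 (F): F=GRGR U=WWOG R=WBWR D=RBYY L=GYOY
After move 3 (F): F=GGRR U=WWYY R=OBGR D=WWYY L=GROB
Query: R face = OBGR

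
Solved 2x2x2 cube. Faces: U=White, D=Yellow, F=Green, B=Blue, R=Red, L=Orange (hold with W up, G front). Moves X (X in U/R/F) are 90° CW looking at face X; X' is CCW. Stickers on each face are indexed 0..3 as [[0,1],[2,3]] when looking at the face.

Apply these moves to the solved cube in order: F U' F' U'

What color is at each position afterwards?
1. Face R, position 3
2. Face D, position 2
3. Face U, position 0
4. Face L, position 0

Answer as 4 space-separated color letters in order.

Answer: R Y O W

Derivation:
After move 1 (F): F=GGGG U=WWOO R=WRWR D=RRYY L=OYOY
After move 2 (U'): U=WOWO F=OYGG R=GGWR B=WRBB L=BBOY
After move 3 (F'): F=YGOG U=WOGW R=RGRR D=BYYY L=BOOW
After move 4 (U'): U=OWWG F=BOOG R=YGRR B=RGBB L=WROW
Query 1: R[3] = R
Query 2: D[2] = Y
Query 3: U[0] = O
Query 4: L[0] = W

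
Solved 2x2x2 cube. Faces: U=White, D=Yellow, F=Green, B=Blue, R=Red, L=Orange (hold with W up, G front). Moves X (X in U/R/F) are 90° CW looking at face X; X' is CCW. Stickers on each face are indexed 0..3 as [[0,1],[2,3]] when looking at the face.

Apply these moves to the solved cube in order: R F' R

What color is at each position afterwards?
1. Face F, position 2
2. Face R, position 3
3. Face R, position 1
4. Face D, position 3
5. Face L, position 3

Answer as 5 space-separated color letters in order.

After move 1 (R): R=RRRR U=WGWG F=GYGY D=YBYB B=WBWB
After move 2 (F'): F=YYGG U=WGRR R=BRYR D=OOYB L=OGOW
After move 3 (R): R=YBRR U=WYRG F=YOGB D=OWYW B=RBGB
Query 1: F[2] = G
Query 2: R[3] = R
Query 3: R[1] = B
Query 4: D[3] = W
Query 5: L[3] = W

Answer: G R B W W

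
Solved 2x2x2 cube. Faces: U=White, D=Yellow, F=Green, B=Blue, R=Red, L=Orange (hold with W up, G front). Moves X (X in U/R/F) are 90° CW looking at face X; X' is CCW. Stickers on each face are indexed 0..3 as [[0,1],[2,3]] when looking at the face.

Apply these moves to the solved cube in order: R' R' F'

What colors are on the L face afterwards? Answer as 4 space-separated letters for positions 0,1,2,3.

Answer: O Y O W

Derivation:
After move 1 (R'): R=RRRR U=WBWB F=GWGW D=YGYG B=YBYB
After move 2 (R'): R=RRRR U=WYWY F=GBGB D=YWYW B=GBGB
After move 3 (F'): F=BBGG U=WYRR R=WRYR D=OOYW L=OYOW
Query: L face = OYOW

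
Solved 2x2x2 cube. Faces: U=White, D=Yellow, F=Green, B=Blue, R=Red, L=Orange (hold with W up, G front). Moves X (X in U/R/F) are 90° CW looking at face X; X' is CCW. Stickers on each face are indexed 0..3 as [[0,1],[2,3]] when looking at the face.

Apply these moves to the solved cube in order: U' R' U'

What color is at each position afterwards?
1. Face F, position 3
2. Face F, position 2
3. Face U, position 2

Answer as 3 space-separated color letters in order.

After move 1 (U'): U=WWWW F=OOGG R=GGRR B=RRBB L=BBOO
After move 2 (R'): R=GRGR U=WBWR F=OWGW D=YOYG B=YRYB
After move 3 (U'): U=BRWW F=BBGW R=OWGR B=GRYB L=YROO
Query 1: F[3] = W
Query 2: F[2] = G
Query 3: U[2] = W

Answer: W G W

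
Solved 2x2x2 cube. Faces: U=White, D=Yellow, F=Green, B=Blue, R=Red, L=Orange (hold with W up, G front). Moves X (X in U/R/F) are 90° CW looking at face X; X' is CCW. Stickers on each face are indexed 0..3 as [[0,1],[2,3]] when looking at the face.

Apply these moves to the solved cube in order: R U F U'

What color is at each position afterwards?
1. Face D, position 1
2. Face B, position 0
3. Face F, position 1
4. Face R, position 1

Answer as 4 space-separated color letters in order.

Answer: W G Y R

Derivation:
After move 1 (R): R=RRRR U=WGWG F=GYGY D=YBYB B=WBWB
After move 2 (U): U=WWGG F=RRGY R=WBRR B=OOWB L=GYOO
After move 3 (F): F=GRYR U=WWOY R=GBGR D=RWYB L=GYOB
After move 4 (U'): U=WYWO F=GYYR R=GRGR B=GBWB L=OOOB
Query 1: D[1] = W
Query 2: B[0] = G
Query 3: F[1] = Y
Query 4: R[1] = R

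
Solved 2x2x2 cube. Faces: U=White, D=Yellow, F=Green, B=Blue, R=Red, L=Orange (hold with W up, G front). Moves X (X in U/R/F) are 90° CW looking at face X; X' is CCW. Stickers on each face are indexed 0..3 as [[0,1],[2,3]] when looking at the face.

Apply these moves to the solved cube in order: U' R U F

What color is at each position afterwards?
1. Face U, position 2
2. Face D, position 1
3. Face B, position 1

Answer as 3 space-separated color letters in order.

After move 1 (U'): U=WWWW F=OOGG R=GGRR B=RRBB L=BBOO
After move 2 (R): R=RGRG U=WOWG F=OYGY D=YBYR B=WRWB
After move 3 (U): U=WWGO F=RGGY R=WRRG B=BBWB L=OYOO
After move 4 (F): F=GRYG U=WWOY R=GROG D=RWYR L=OYOB
Query 1: U[2] = O
Query 2: D[1] = W
Query 3: B[1] = B

Answer: O W B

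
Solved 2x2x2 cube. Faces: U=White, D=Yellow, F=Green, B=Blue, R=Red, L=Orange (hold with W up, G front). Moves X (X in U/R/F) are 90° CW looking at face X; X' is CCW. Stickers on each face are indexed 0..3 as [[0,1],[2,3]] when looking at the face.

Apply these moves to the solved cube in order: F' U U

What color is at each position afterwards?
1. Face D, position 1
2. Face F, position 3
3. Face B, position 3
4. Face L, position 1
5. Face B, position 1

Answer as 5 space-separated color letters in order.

After move 1 (F'): F=GGGG U=WWRR R=YRYR D=OOYY L=OWOW
After move 2 (U): U=RWRW F=YRGG R=BBYR B=OWBB L=GGOW
After move 3 (U): U=RRWW F=BBGG R=OWYR B=GGBB L=YROW
Query 1: D[1] = O
Query 2: F[3] = G
Query 3: B[3] = B
Query 4: L[1] = R
Query 5: B[1] = G

Answer: O G B R G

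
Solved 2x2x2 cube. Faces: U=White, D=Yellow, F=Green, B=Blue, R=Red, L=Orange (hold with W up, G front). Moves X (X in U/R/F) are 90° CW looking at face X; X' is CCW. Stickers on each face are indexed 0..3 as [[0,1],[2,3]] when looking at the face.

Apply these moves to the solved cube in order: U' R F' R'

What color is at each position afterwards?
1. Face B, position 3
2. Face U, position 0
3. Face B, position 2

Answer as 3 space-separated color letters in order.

Answer: B W O

Derivation:
After move 1 (U'): U=WWWW F=OOGG R=GGRR B=RRBB L=BBOO
After move 2 (R): R=RGRG U=WOWG F=OYGY D=YBYR B=WRWB
After move 3 (F'): F=YYOG U=WORR R=BGYG D=BOYR L=BGOW
After move 4 (R'): R=GGBY U=WWRW F=YOOR D=BYYG B=RROB
Query 1: B[3] = B
Query 2: U[0] = W
Query 3: B[2] = O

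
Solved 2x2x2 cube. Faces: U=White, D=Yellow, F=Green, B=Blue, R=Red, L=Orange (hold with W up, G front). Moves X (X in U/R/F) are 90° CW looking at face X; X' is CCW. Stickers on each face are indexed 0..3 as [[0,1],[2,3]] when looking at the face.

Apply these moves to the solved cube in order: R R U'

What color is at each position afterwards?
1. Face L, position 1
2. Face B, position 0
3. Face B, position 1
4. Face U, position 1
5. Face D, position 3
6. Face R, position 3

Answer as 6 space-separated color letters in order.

After move 1 (R): R=RRRR U=WGWG F=GYGY D=YBYB B=WBWB
After move 2 (R): R=RRRR U=WYWY F=GBGB D=YWYW B=GBGB
After move 3 (U'): U=YYWW F=OOGB R=GBRR B=RRGB L=GBOO
Query 1: L[1] = B
Query 2: B[0] = R
Query 3: B[1] = R
Query 4: U[1] = Y
Query 5: D[3] = W
Query 6: R[3] = R

Answer: B R R Y W R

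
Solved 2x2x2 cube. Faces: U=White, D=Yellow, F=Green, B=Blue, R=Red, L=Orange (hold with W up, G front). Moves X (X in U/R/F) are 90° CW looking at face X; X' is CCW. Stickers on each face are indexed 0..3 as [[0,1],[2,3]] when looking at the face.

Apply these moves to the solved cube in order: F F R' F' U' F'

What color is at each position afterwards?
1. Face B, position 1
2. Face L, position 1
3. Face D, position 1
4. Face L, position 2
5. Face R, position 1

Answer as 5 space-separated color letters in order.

Answer: R R Y O Y

Derivation:
After move 1 (F): F=GGGG U=WWOO R=WRWR D=RRYY L=OYOY
After move 2 (F): F=GGGG U=WWYY R=OROR D=WWYY L=OROR
After move 3 (R'): R=RROO U=WBYB F=GWGY D=WGYG B=YBWB
After move 4 (F'): F=WYGG U=WBRO R=GRWO D=RRYG L=OBOY
After move 5 (U'): U=BOWR F=OBGG R=WYWO B=GRWB L=YBOY
After move 6 (F'): F=BGOG U=BOWW R=RYRO D=BYYG L=YROW
Query 1: B[1] = R
Query 2: L[1] = R
Query 3: D[1] = Y
Query 4: L[2] = O
Query 5: R[1] = Y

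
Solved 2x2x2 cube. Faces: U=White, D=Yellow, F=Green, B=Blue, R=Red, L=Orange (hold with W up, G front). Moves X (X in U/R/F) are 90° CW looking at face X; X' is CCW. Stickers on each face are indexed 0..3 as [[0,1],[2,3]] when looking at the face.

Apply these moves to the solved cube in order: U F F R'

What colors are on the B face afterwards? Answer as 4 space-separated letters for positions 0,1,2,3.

Answer: Y O W B

Derivation:
After move 1 (U): U=WWWW F=RRGG R=BBRR B=OOBB L=GGOO
After move 2 (F): F=GRGR U=WWOG R=WBWR D=RBYY L=GYOY
After move 3 (F): F=GGRR U=WWYY R=OBGR D=WWYY L=GROB
After move 4 (R'): R=BROG U=WBYO F=GWRY D=WGYR B=YOWB
Query: B face = YOWB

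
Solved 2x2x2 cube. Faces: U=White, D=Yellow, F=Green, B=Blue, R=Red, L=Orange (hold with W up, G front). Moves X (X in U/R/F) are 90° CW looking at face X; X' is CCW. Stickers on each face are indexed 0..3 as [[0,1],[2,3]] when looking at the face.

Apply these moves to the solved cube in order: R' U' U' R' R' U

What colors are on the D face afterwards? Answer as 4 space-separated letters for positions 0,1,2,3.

Answer: Y W Y W

Derivation:
After move 1 (R'): R=RRRR U=WBWB F=GWGW D=YGYG B=YBYB
After move 2 (U'): U=BBWW F=OOGW R=GWRR B=RRYB L=YBOO
After move 3 (U'): U=BWBW F=YBGW R=OORR B=GWYB L=RROO
After move 4 (R'): R=OROR U=BYBG F=YWGW D=YBYW B=GWGB
After move 5 (R'): R=RROO U=BGBG F=YYGG D=YWYW B=WWBB
After move 6 (U): U=BBGG F=RRGG R=WWOO B=RRBB L=YYOO
Query: D face = YWYW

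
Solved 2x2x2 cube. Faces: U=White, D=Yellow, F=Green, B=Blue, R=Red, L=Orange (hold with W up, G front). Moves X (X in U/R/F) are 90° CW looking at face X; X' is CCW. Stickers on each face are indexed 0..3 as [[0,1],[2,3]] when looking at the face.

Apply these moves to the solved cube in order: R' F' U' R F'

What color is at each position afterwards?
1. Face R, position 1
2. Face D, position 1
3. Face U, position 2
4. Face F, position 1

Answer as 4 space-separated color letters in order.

Answer: W W Y G

Derivation:
After move 1 (R'): R=RRRR U=WBWB F=GWGW D=YGYG B=YBYB
After move 2 (F'): F=WWGG U=WBRR R=GRYR D=OOYG L=OBOW
After move 3 (U'): U=BRWR F=OBGG R=WWYR B=GRYB L=YBOW
After move 4 (R): R=YWRW U=BBWG F=OOGG D=OYYG B=RRRB
After move 5 (F'): F=OGOG U=BBYR R=YWOW D=BWYG L=YGOW
Query 1: R[1] = W
Query 2: D[1] = W
Query 3: U[2] = Y
Query 4: F[1] = G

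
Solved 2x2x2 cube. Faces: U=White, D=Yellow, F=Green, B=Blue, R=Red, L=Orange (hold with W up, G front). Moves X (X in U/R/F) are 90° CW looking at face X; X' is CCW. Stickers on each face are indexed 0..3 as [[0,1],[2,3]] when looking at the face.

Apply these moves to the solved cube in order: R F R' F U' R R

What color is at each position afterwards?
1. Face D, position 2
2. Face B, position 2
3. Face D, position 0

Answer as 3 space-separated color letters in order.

Answer: Y R W

Derivation:
After move 1 (R): R=RRRR U=WGWG F=GYGY D=YBYB B=WBWB
After move 2 (F): F=GGYY U=WGOO R=WRGR D=RRYB L=OYOB
After move 3 (R'): R=RRWG U=WWOW F=GGYO D=RGYY B=BBRB
After move 4 (F): F=YGOG U=WWBY R=ORWG D=WRYY L=OROG
After move 5 (U'): U=WYWB F=OROG R=YGWG B=ORRB L=BBOG
After move 6 (R): R=WYGG U=WRWG F=OROY D=WRYO B=BRYB
After move 7 (R): R=GWGY U=WRWY F=OROO D=WYYB B=GRRB
Query 1: D[2] = Y
Query 2: B[2] = R
Query 3: D[0] = W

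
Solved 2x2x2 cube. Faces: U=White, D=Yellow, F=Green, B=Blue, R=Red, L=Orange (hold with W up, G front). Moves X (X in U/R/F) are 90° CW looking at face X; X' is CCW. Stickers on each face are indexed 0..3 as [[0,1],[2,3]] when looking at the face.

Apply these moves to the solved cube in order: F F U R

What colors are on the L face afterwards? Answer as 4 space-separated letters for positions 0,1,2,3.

After move 1 (F): F=GGGG U=WWOO R=WRWR D=RRYY L=OYOY
After move 2 (F): F=GGGG U=WWYY R=OROR D=WWYY L=OROR
After move 3 (U): U=YWYW F=ORGG R=BBOR B=ORBB L=GGOR
After move 4 (R): R=OBRB U=YRYG F=OWGY D=WBYO B=WRWB
Query: L face = GGOR

Answer: G G O R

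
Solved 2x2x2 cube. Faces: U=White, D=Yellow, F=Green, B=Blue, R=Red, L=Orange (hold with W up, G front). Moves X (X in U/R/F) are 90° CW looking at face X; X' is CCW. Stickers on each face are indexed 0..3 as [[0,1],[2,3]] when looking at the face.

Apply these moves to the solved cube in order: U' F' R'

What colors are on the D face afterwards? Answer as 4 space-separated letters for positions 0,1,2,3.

Answer: B G Y G

Derivation:
After move 1 (U'): U=WWWW F=OOGG R=GGRR B=RRBB L=BBOO
After move 2 (F'): F=OGOG U=WWGR R=YGYR D=BOYY L=BWOW
After move 3 (R'): R=GRYY U=WBGR F=OWOR D=BGYG B=YROB
Query: D face = BGYG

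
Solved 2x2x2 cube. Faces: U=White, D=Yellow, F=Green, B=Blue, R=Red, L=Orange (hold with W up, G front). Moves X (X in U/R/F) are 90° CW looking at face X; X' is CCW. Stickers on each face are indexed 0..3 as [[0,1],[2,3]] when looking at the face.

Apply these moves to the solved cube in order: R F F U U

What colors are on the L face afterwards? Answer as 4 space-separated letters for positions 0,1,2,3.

Answer: O R O R

Derivation:
After move 1 (R): R=RRRR U=WGWG F=GYGY D=YBYB B=WBWB
After move 2 (F): F=GGYY U=WGOO R=WRGR D=RRYB L=OYOB
After move 3 (F): F=YGYG U=WGBY R=OROR D=GWYB L=OROR
After move 4 (U): U=BWYG F=ORYG R=WBOR B=ORWB L=YGOR
After move 5 (U): U=YBGW F=WBYG R=OROR B=YGWB L=OROR
Query: L face = OROR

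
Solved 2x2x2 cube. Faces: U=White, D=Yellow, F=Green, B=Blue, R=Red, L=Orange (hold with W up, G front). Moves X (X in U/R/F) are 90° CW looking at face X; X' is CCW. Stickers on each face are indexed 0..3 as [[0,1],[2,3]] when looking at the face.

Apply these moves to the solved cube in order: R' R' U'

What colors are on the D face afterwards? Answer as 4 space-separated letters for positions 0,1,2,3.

After move 1 (R'): R=RRRR U=WBWB F=GWGW D=YGYG B=YBYB
After move 2 (R'): R=RRRR U=WYWY F=GBGB D=YWYW B=GBGB
After move 3 (U'): U=YYWW F=OOGB R=GBRR B=RRGB L=GBOO
Query: D face = YWYW

Answer: Y W Y W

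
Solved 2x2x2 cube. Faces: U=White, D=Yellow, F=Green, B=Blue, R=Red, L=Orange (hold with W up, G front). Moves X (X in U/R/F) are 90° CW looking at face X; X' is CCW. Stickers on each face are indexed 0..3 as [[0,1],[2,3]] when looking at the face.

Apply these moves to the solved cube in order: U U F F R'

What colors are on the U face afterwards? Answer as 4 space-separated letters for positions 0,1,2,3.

After move 1 (U): U=WWWW F=RRGG R=BBRR B=OOBB L=GGOO
After move 2 (U): U=WWWW F=BBGG R=OORR B=GGBB L=RROO
After move 3 (F): F=GBGB U=WWOR R=WOWR D=ROYY L=RYOY
After move 4 (F): F=GGBB U=WWYY R=OORR D=WWYY L=RROO
After move 5 (R'): R=OROR U=WBYG F=GWBY D=WGYB B=YGWB
Query: U face = WBYG

Answer: W B Y G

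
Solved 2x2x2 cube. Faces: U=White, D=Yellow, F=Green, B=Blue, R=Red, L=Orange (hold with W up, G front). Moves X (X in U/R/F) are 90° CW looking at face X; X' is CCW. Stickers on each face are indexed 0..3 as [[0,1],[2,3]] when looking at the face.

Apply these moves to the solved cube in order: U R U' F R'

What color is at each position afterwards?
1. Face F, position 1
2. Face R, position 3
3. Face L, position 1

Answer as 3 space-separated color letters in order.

Answer: G W Y

Derivation:
After move 1 (U): U=WWWW F=RRGG R=BBRR B=OOBB L=GGOO
After move 2 (R): R=RBRB U=WRWG F=RYGY D=YBYO B=WOWB
After move 3 (U'): U=RGWW F=GGGY R=RYRB B=RBWB L=WOOO
After move 4 (F): F=GGYG U=RGOO R=WYWB D=RRYO L=WYOB
After move 5 (R'): R=YBWW U=RWOR F=GGYO D=RGYG B=OBRB
Query 1: F[1] = G
Query 2: R[3] = W
Query 3: L[1] = Y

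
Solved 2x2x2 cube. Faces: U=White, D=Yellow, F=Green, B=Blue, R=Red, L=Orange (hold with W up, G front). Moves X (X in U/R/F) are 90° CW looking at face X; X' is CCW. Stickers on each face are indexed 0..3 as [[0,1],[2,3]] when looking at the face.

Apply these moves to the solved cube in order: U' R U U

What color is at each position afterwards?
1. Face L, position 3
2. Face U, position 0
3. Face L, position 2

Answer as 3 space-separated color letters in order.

Answer: O G O

Derivation:
After move 1 (U'): U=WWWW F=OOGG R=GGRR B=RRBB L=BBOO
After move 2 (R): R=RGRG U=WOWG F=OYGY D=YBYR B=WRWB
After move 3 (U): U=WWGO F=RGGY R=WRRG B=BBWB L=OYOO
After move 4 (U): U=GWOW F=WRGY R=BBRG B=OYWB L=RGOO
Query 1: L[3] = O
Query 2: U[0] = G
Query 3: L[2] = O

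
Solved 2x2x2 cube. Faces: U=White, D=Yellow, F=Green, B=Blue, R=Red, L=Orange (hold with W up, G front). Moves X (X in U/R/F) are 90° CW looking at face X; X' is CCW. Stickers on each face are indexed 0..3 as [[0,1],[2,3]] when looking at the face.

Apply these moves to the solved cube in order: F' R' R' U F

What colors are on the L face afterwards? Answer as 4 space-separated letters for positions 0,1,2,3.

After move 1 (F'): F=GGGG U=WWRR R=YRYR D=OOYY L=OWOW
After move 2 (R'): R=RRYY U=WBRB F=GWGR D=OGYG B=YBOB
After move 3 (R'): R=RYRY U=WORY F=GBGB D=OWYR B=GBGB
After move 4 (U): U=RWYO F=RYGB R=GBRY B=OWGB L=GBOW
After move 5 (F): F=GRBY U=RWWB R=YBOY D=RGYR L=GOOW
Query: L face = GOOW

Answer: G O O W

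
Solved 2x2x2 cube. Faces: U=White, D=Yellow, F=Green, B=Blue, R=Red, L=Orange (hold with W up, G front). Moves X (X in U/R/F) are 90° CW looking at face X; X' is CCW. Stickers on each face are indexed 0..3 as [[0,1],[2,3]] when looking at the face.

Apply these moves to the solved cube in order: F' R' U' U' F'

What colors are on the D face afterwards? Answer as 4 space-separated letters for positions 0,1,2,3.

After move 1 (F'): F=GGGG U=WWRR R=YRYR D=OOYY L=OWOW
After move 2 (R'): R=RRYY U=WBRB F=GWGR D=OGYG B=YBOB
After move 3 (U'): U=BBWR F=OWGR R=GWYY B=RROB L=YBOW
After move 4 (U'): U=BRBW F=YBGR R=OWYY B=GWOB L=RROW
After move 5 (F'): F=BRYG U=BROY R=GWOY D=RWYG L=RWOB
Query: D face = RWYG

Answer: R W Y G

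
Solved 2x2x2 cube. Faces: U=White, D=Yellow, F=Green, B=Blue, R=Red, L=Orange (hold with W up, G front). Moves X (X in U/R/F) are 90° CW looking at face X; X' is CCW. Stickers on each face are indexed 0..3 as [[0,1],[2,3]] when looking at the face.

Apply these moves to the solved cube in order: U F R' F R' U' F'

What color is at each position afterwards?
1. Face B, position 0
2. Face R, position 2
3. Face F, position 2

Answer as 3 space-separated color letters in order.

After move 1 (U): U=WWWW F=RRGG R=BBRR B=OOBB L=GGOO
After move 2 (F): F=GRGR U=WWOG R=WBWR D=RBYY L=GYOY
After move 3 (R'): R=BRWW U=WBOO F=GWGG D=RRYR B=YOBB
After move 4 (F): F=GGGW U=WBYY R=OROW D=WBYR L=GROR
After move 5 (R'): R=RWOO U=WBYY F=GBGY D=WGYW B=ROBB
After move 6 (U'): U=BYWY F=GRGY R=GBOO B=RWBB L=ROOR
After move 7 (F'): F=RYGG U=BYGO R=GBWO D=ORYW L=RYOW
Query 1: B[0] = R
Query 2: R[2] = W
Query 3: F[2] = G

Answer: R W G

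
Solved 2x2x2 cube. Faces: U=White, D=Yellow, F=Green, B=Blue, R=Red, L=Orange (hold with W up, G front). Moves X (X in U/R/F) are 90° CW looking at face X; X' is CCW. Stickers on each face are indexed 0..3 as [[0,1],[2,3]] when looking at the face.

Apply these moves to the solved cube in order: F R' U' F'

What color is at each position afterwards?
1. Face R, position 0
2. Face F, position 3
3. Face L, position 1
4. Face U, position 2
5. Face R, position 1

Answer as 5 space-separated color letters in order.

Answer: G G O G W

Derivation:
After move 1 (F): F=GGGG U=WWOO R=WRWR D=RRYY L=OYOY
After move 2 (R'): R=RRWW U=WBOB F=GWGO D=RGYG B=YBRB
After move 3 (U'): U=BBWO F=OYGO R=GWWW B=RRRB L=YBOY
After move 4 (F'): F=YOOG U=BBGW R=GWRW D=BYYG L=YOOW
Query 1: R[0] = G
Query 2: F[3] = G
Query 3: L[1] = O
Query 4: U[2] = G
Query 5: R[1] = W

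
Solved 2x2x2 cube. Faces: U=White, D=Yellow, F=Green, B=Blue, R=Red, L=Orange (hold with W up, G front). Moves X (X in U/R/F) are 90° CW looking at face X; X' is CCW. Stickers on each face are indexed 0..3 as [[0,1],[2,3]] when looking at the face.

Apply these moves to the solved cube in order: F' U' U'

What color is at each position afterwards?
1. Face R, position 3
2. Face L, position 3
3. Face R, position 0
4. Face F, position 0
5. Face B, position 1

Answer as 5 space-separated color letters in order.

Answer: R W O B G

Derivation:
After move 1 (F'): F=GGGG U=WWRR R=YRYR D=OOYY L=OWOW
After move 2 (U'): U=WRWR F=OWGG R=GGYR B=YRBB L=BBOW
After move 3 (U'): U=RRWW F=BBGG R=OWYR B=GGBB L=YROW
Query 1: R[3] = R
Query 2: L[3] = W
Query 3: R[0] = O
Query 4: F[0] = B
Query 5: B[1] = G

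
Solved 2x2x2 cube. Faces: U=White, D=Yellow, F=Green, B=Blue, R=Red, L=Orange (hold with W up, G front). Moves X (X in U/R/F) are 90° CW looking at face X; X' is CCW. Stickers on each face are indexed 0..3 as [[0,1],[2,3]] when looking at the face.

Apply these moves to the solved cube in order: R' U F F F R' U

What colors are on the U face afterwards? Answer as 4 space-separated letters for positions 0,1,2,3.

Answer: Y W O Y

Derivation:
After move 1 (R'): R=RRRR U=WBWB F=GWGW D=YGYG B=YBYB
After move 2 (U): U=WWBB F=RRGW R=YBRR B=OOYB L=GWOO
After move 3 (F): F=GRWR U=WWOW R=BBBR D=RYYG L=GYOG
After move 4 (F): F=WGRR U=WWGY R=OBWR D=BBYG L=GROY
After move 5 (F): F=RWRG U=WWYR R=GBYR D=WOYG L=GBOB
After move 6 (R'): R=BRGY U=WYYO F=RWRR D=WWYG B=GOOB
After move 7 (U): U=YWOY F=BRRR R=GOGY B=GBOB L=RWOB
Query: U face = YWOY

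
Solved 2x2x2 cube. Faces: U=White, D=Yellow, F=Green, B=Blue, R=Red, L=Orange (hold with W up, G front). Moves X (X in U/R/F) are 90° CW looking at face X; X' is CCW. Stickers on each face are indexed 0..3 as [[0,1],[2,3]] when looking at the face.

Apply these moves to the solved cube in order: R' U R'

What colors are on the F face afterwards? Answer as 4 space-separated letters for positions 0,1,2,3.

Answer: R W G B

Derivation:
After move 1 (R'): R=RRRR U=WBWB F=GWGW D=YGYG B=YBYB
After move 2 (U): U=WWBB F=RRGW R=YBRR B=OOYB L=GWOO
After move 3 (R'): R=BRYR U=WYBO F=RWGB D=YRYW B=GOGB
Query: F face = RWGB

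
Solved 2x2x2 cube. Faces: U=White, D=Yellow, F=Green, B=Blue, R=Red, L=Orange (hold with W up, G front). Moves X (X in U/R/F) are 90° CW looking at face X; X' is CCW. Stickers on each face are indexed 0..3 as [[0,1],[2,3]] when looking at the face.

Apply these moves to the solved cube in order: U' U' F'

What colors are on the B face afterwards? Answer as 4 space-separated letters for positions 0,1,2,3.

After move 1 (U'): U=WWWW F=OOGG R=GGRR B=RRBB L=BBOO
After move 2 (U'): U=WWWW F=BBGG R=OORR B=GGBB L=RROO
After move 3 (F'): F=BGBG U=WWOR R=YOYR D=ROYY L=RWOW
Query: B face = GGBB

Answer: G G B B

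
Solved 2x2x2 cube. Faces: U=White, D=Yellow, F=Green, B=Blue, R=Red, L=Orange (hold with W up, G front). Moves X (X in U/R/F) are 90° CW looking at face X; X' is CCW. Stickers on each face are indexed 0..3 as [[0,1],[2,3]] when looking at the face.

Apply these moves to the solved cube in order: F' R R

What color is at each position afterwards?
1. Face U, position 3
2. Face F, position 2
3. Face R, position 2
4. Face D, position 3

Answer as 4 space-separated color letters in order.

After move 1 (F'): F=GGGG U=WWRR R=YRYR D=OOYY L=OWOW
After move 2 (R): R=YYRR U=WGRG F=GOGY D=OBYB B=RBWB
After move 3 (R): R=RYRY U=WORY F=GBGB D=OWYR B=GBGB
Query 1: U[3] = Y
Query 2: F[2] = G
Query 3: R[2] = R
Query 4: D[3] = R

Answer: Y G R R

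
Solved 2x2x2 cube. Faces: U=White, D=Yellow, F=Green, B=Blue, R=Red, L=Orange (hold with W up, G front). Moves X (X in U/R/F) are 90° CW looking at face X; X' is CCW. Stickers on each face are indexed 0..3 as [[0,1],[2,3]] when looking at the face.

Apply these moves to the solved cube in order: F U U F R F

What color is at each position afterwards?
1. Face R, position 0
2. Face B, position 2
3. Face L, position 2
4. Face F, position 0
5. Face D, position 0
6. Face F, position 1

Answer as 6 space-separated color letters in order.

Answer: Y O O G R G

Derivation:
After move 1 (F): F=GGGG U=WWOO R=WRWR D=RRYY L=OYOY
After move 2 (U): U=OWOW F=WRGG R=BBWR B=OYBB L=GGOY
After move 3 (U): U=OOWW F=BBGG R=OYWR B=GGBB L=WROY
After move 4 (F): F=GBGB U=OOYR R=WYWR D=WOYY L=WROR
After move 5 (R): R=WWRY U=OBYB F=GOGY D=WBYG B=RGOB
After move 6 (F): F=GGYO U=OBRR R=YWBY D=RWYG L=WWOB
Query 1: R[0] = Y
Query 2: B[2] = O
Query 3: L[2] = O
Query 4: F[0] = G
Query 5: D[0] = R
Query 6: F[1] = G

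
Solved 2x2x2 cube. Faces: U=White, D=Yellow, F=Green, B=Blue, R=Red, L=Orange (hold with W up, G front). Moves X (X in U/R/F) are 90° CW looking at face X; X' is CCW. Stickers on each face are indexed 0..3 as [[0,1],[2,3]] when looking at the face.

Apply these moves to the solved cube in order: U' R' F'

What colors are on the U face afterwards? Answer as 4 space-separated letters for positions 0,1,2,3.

After move 1 (U'): U=WWWW F=OOGG R=GGRR B=RRBB L=BBOO
After move 2 (R'): R=GRGR U=WBWR F=OWGW D=YOYG B=YRYB
After move 3 (F'): F=WWOG U=WBGG R=ORYR D=BOYG L=BROW
Query: U face = WBGG

Answer: W B G G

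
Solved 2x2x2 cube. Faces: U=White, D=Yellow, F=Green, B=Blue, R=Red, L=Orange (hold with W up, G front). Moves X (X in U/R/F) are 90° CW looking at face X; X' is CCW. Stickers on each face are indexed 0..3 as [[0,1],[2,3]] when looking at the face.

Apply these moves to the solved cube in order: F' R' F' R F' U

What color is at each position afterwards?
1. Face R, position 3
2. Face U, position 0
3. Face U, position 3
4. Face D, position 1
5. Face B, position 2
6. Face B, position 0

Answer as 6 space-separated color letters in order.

Answer: R O R R B O

Derivation:
After move 1 (F'): F=GGGG U=WWRR R=YRYR D=OOYY L=OWOW
After move 2 (R'): R=RRYY U=WBRB F=GWGR D=OGYG B=YBOB
After move 3 (F'): F=WRGG U=WBRY R=GROY D=WWYG L=OBOR
After move 4 (R): R=OGYR U=WRRG F=WWGG D=WOYY B=YBBB
After move 5 (F'): F=WGWG U=WROY R=OGWR D=BRYY L=OGOR
After move 6 (U): U=OWYR F=OGWG R=YBWR B=OGBB L=WGOR
Query 1: R[3] = R
Query 2: U[0] = O
Query 3: U[3] = R
Query 4: D[1] = R
Query 5: B[2] = B
Query 6: B[0] = O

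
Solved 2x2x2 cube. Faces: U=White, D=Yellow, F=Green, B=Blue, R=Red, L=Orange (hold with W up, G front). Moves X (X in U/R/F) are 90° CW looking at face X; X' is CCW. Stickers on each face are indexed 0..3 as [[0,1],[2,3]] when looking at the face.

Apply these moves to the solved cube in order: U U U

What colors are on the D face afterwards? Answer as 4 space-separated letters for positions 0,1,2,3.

After move 1 (U): U=WWWW F=RRGG R=BBRR B=OOBB L=GGOO
After move 2 (U): U=WWWW F=BBGG R=OORR B=GGBB L=RROO
After move 3 (U): U=WWWW F=OOGG R=GGRR B=RRBB L=BBOO
Query: D face = YYYY

Answer: Y Y Y Y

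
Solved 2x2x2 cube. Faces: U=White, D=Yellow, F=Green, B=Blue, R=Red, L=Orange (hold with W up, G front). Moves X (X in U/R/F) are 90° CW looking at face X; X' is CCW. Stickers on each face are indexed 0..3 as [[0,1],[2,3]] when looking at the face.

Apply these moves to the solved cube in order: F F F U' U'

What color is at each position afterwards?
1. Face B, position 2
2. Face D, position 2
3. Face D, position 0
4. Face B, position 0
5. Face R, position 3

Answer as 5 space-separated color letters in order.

Answer: B Y O G R

Derivation:
After move 1 (F): F=GGGG U=WWOO R=WRWR D=RRYY L=OYOY
After move 2 (F): F=GGGG U=WWYY R=OROR D=WWYY L=OROR
After move 3 (F): F=GGGG U=WWRR R=YRYR D=OOYY L=OWOW
After move 4 (U'): U=WRWR F=OWGG R=GGYR B=YRBB L=BBOW
After move 5 (U'): U=RRWW F=BBGG R=OWYR B=GGBB L=YROW
Query 1: B[2] = B
Query 2: D[2] = Y
Query 3: D[0] = O
Query 4: B[0] = G
Query 5: R[3] = R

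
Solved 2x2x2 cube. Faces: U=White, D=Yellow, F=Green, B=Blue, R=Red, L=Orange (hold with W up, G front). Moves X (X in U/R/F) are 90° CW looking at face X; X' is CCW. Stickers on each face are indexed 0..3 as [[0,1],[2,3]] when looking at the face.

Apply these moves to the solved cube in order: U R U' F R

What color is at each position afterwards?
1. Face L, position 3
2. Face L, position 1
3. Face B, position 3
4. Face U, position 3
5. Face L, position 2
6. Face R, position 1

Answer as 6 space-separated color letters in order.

After move 1 (U): U=WWWW F=RRGG R=BBRR B=OOBB L=GGOO
After move 2 (R): R=RBRB U=WRWG F=RYGY D=YBYO B=WOWB
After move 3 (U'): U=RGWW F=GGGY R=RYRB B=RBWB L=WOOO
After move 4 (F): F=GGYG U=RGOO R=WYWB D=RRYO L=WYOB
After move 5 (R): R=WWBY U=RGOG F=GRYO D=RWYR B=OBGB
Query 1: L[3] = B
Query 2: L[1] = Y
Query 3: B[3] = B
Query 4: U[3] = G
Query 5: L[2] = O
Query 6: R[1] = W

Answer: B Y B G O W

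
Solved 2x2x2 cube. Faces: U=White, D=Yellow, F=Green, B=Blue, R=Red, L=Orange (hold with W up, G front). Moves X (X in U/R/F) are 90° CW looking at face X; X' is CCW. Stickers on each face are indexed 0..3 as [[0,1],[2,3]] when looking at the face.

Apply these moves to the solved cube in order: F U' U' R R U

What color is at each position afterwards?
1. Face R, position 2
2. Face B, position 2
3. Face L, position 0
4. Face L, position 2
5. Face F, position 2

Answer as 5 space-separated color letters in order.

After move 1 (F): F=GGGG U=WWOO R=WRWR D=RRYY L=OYOY
After move 2 (U'): U=WOWO F=OYGG R=GGWR B=WRBB L=BBOY
After move 3 (U'): U=OOWW F=BBGG R=OYWR B=GGBB L=WROY
After move 4 (R): R=WORY U=OBWG F=BRGY D=RBYG B=WGOB
After move 5 (R): R=RWYO U=ORWY F=BBGG D=ROYW B=GGBB
After move 6 (U): U=WOYR F=RWGG R=GGYO B=WRBB L=BBOY
Query 1: R[2] = Y
Query 2: B[2] = B
Query 3: L[0] = B
Query 4: L[2] = O
Query 5: F[2] = G

Answer: Y B B O G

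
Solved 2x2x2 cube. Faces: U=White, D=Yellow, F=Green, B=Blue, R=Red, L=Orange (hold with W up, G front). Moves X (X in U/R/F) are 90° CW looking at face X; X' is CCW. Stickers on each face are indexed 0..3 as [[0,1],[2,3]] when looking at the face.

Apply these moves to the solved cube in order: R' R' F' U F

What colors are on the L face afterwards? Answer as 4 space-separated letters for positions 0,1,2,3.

After move 1 (R'): R=RRRR U=WBWB F=GWGW D=YGYG B=YBYB
After move 2 (R'): R=RRRR U=WYWY F=GBGB D=YWYW B=GBGB
After move 3 (F'): F=BBGG U=WYRR R=WRYR D=OOYW L=OYOW
After move 4 (U): U=RWRY F=WRGG R=GBYR B=OYGB L=BBOW
After move 5 (F): F=GWGR U=RWWB R=RBYR D=YGYW L=BOOO
Query: L face = BOOO

Answer: B O O O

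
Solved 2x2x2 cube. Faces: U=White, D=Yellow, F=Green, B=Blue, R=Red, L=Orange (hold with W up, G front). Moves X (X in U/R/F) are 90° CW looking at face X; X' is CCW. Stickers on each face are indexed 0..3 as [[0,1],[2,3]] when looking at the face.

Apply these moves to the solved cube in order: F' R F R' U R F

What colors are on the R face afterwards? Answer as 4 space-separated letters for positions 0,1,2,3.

After move 1 (F'): F=GGGG U=WWRR R=YRYR D=OOYY L=OWOW
After move 2 (R): R=YYRR U=WGRG F=GOGY D=OBYB B=RBWB
After move 3 (F): F=GGYO U=WGWW R=RYGR D=RYYB L=OOOB
After move 4 (R'): R=YRRG U=WWWR F=GGYW D=RGYO B=BBYB
After move 5 (U): U=WWRW F=YRYW R=BBRG B=OOYB L=GGOB
After move 6 (R): R=RBGB U=WRRW F=YGYO D=RYYO B=WOWB
After move 7 (F): F=YYOG U=WRBG R=RBWB D=GRYO L=GROY
Query: R face = RBWB

Answer: R B W B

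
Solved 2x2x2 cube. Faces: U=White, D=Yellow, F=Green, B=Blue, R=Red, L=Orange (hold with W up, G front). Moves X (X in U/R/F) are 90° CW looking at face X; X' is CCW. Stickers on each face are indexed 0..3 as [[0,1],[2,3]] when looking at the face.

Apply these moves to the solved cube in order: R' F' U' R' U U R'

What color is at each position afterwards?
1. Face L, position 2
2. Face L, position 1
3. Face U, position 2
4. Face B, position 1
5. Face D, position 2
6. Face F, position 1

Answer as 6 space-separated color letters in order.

Answer: O R Y R Y W

Derivation:
After move 1 (R'): R=RRRR U=WBWB F=GWGW D=YGYG B=YBYB
After move 2 (F'): F=WWGG U=WBRR R=GRYR D=OOYG L=OBOW
After move 3 (U'): U=BRWR F=OBGG R=WWYR B=GRYB L=YBOW
After move 4 (R'): R=WRWY U=BYWG F=ORGR D=OBYG B=GROB
After move 5 (U): U=WBGY F=WRGR R=GRWY B=YBOB L=OROW
After move 6 (U): U=GWYB F=GRGR R=YBWY B=OROB L=WROW
After move 7 (R'): R=BYYW U=GOYO F=GWGB D=ORYR B=GRBB
Query 1: L[2] = O
Query 2: L[1] = R
Query 3: U[2] = Y
Query 4: B[1] = R
Query 5: D[2] = Y
Query 6: F[1] = W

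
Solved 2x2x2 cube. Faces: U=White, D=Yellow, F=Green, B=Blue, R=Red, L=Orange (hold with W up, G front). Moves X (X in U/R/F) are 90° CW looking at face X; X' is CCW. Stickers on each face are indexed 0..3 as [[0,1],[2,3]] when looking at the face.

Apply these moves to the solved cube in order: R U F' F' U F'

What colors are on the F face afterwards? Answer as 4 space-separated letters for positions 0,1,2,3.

After move 1 (R): R=RRRR U=WGWG F=GYGY D=YBYB B=WBWB
After move 2 (U): U=WWGG F=RRGY R=WBRR B=OOWB L=GYOO
After move 3 (F'): F=RYRG U=WWWR R=BBYR D=YOYB L=GGOG
After move 4 (F'): F=YGRR U=WWBY R=OBYR D=GGYB L=GROW
After move 5 (U): U=BWYW F=OBRR R=OOYR B=GRWB L=YGOW
After move 6 (F'): F=BROR U=BWOY R=GOGR D=GWYB L=YWOY
Query: F face = BROR

Answer: B R O R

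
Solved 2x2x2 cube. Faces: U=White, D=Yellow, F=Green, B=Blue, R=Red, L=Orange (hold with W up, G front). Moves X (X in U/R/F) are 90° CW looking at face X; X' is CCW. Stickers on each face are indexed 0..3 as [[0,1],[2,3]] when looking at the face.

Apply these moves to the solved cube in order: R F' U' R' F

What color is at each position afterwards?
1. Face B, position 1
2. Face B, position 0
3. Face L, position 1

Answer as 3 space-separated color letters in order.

Answer: R B O

Derivation:
After move 1 (R): R=RRRR U=WGWG F=GYGY D=YBYB B=WBWB
After move 2 (F'): F=YYGG U=WGRR R=BRYR D=OOYB L=OGOW
After move 3 (U'): U=GRWR F=OGGG R=YYYR B=BRWB L=WBOW
After move 4 (R'): R=YRYY U=GWWB F=ORGR D=OGYG B=BROB
After move 5 (F): F=GORR U=GWWB R=WRBY D=YYYG L=WOOG
Query 1: B[1] = R
Query 2: B[0] = B
Query 3: L[1] = O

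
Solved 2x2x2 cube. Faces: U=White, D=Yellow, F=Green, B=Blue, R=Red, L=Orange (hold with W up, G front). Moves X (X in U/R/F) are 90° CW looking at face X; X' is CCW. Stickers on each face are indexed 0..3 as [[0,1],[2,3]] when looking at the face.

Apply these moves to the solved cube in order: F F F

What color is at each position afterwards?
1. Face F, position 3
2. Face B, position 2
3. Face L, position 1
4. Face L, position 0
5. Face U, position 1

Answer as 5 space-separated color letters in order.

After move 1 (F): F=GGGG U=WWOO R=WRWR D=RRYY L=OYOY
After move 2 (F): F=GGGG U=WWYY R=OROR D=WWYY L=OROR
After move 3 (F): F=GGGG U=WWRR R=YRYR D=OOYY L=OWOW
Query 1: F[3] = G
Query 2: B[2] = B
Query 3: L[1] = W
Query 4: L[0] = O
Query 5: U[1] = W

Answer: G B W O W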